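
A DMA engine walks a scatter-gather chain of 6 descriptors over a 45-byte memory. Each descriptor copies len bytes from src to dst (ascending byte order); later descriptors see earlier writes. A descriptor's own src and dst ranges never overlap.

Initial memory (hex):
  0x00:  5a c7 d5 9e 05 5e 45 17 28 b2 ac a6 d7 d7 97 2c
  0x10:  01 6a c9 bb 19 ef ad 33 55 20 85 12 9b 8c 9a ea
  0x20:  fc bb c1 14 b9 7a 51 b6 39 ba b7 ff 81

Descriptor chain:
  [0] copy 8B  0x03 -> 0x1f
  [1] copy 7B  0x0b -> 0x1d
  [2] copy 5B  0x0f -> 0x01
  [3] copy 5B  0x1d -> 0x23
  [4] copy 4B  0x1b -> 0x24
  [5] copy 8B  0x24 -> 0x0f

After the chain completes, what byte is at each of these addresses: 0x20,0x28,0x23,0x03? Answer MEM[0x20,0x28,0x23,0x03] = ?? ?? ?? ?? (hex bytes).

  after D0: wrote 8B at 0x1f = 9e055e451728b2ac
  after D1: wrote 7B at 0x1d = a6d7d7972c016a
  after D2: wrote 5B at 0x01 = 2c016ac9bb
  after D3: wrote 5B at 0x23 = a6d7d7972c
  after D4: wrote 4B at 0x24 = 129ba6d7
  after D5: wrote 8B at 0x0f = 129ba6d739bab7ff
query mem[0x20]=0x97, mem[0x28]=0x39, mem[0x23]=0xa6, mem[0x03]=0x6a

MEM[0x20,0x28,0x23,0x03] = 97 39 a6 6a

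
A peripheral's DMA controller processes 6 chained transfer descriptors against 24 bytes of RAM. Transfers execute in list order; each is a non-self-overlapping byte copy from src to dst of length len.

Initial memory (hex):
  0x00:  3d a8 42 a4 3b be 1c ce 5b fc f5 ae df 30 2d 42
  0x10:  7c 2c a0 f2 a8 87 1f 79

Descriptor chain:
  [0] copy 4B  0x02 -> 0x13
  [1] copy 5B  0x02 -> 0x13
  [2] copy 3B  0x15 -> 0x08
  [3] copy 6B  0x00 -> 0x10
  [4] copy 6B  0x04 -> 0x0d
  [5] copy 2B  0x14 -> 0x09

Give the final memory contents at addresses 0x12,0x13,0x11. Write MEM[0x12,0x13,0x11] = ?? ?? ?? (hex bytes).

[0] 0x02->0x13 len=4 : 42 a4 3b be
[1] 0x02->0x13 len=5 : 42 a4 3b be 1c
[2] 0x15->0x08 len=3 : 3b be 1c
[3] 0x00->0x10 len=6 : 3d a8 42 a4 3b be
[4] 0x04->0x0d len=6 : 3b be 1c ce 3b be
[5] 0x14->0x09 len=2 : 3b be
query mem[0x12]=0xbe, mem[0x13]=0xa4, mem[0x11]=0x3b

MEM[0x12,0x13,0x11] = be a4 3b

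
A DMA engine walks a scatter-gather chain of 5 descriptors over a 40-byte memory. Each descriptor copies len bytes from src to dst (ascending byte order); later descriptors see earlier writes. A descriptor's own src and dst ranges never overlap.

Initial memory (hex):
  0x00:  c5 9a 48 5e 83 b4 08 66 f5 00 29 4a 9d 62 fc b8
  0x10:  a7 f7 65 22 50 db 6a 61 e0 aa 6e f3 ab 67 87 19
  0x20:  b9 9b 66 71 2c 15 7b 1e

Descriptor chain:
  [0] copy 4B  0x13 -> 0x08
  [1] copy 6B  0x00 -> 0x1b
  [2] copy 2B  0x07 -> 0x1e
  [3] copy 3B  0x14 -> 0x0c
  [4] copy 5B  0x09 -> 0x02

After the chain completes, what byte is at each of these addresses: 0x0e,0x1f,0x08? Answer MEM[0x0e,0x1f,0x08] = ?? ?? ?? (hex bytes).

D0: mem[0x08..0x0b] <- [22 50 db 6a]
D1: mem[0x1b..0x20] <- [c5 9a 48 5e 83 b4]
D2: mem[0x1e..0x1f] <- [66 22]
D3: mem[0x0c..0x0e] <- [50 db 6a]
D4: mem[0x02..0x06] <- [50 db 6a 50 db]
query mem[0x0e]=0x6a, mem[0x1f]=0x22, mem[0x08]=0x22

MEM[0x0e,0x1f,0x08] = 6a 22 22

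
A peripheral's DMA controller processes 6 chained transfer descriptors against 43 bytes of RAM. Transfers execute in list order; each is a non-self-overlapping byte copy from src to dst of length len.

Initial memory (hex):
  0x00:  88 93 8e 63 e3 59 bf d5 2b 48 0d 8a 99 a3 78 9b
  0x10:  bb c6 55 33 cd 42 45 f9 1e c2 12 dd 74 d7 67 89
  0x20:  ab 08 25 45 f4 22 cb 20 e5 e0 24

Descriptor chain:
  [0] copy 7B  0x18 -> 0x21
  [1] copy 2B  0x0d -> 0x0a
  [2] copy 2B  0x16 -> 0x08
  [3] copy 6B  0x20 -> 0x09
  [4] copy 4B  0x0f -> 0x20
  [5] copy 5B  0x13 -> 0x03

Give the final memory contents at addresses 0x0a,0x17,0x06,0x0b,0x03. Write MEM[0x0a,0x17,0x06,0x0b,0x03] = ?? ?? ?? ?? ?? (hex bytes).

MEM[0x0a,0x17,0x06,0x0b,0x03] = 1e f9 45 c2 33

[0] 0x18->0x21 len=7 : 1e c2 12 dd 74 d7 67
[1] 0x0d->0x0a len=2 : a3 78
[2] 0x16->0x08 len=2 : 45 f9
[3] 0x20->0x09 len=6 : ab 1e c2 12 dd 74
[4] 0x0f->0x20 len=4 : 9b bb c6 55
[5] 0x13->0x03 len=5 : 33 cd 42 45 f9
query mem[0x0a]=0x1e, mem[0x17]=0xf9, mem[0x06]=0x45, mem[0x0b]=0xc2, mem[0x03]=0x33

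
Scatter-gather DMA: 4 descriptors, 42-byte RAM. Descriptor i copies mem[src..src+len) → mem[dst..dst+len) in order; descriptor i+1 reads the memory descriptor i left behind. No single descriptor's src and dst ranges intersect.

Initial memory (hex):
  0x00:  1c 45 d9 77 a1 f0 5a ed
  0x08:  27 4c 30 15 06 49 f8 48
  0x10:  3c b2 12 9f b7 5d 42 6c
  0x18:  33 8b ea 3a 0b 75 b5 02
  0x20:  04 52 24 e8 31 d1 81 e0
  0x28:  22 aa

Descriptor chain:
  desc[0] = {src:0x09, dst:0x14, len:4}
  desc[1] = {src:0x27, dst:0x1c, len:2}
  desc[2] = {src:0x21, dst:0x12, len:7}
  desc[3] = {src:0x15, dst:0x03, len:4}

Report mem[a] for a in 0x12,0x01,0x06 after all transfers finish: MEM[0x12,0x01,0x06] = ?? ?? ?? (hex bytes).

D0: mem[0x14..0x17] <- [4c 30 15 06]
D1: mem[0x1c..0x1d] <- [e0 22]
D2: mem[0x12..0x18] <- [52 24 e8 31 d1 81 e0]
D3: mem[0x03..0x06] <- [31 d1 81 e0]
query mem[0x12]=0x52, mem[0x01]=0x45, mem[0x06]=0xe0

MEM[0x12,0x01,0x06] = 52 45 e0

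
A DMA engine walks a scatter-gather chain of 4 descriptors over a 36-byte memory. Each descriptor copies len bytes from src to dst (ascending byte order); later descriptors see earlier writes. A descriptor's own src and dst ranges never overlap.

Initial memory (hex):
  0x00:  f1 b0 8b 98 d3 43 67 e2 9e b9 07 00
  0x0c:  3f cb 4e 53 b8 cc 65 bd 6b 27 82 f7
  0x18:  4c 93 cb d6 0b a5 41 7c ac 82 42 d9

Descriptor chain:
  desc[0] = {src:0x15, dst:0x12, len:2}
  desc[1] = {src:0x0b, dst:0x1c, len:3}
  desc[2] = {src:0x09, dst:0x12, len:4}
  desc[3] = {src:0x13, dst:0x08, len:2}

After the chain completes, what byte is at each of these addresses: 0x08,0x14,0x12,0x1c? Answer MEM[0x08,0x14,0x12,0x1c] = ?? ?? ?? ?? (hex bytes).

[0] 0x15->0x12 len=2 : 27 82
[1] 0x0b->0x1c len=3 : 00 3f cb
[2] 0x09->0x12 len=4 : b9 07 00 3f
[3] 0x13->0x08 len=2 : 07 00
query mem[0x08]=0x07, mem[0x14]=0x00, mem[0x12]=0xb9, mem[0x1c]=0x00

MEM[0x08,0x14,0x12,0x1c] = 07 00 b9 00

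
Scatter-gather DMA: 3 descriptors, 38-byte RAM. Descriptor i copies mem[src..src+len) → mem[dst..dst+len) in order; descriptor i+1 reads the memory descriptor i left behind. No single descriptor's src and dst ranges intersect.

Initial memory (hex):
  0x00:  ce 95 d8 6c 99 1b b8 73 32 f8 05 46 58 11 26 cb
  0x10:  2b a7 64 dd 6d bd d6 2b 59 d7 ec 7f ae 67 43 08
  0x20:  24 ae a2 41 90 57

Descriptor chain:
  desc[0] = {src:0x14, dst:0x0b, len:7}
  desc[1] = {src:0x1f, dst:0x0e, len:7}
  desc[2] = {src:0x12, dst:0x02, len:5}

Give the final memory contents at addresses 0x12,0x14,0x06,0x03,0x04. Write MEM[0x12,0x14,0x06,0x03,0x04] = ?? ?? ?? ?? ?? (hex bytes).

MEM[0x12,0x14,0x06,0x03,0x04] = 41 57 d6 90 57

D0: mem[0x0b..0x11] <- [6d bd d6 2b 59 d7 ec]
D1: mem[0x0e..0x14] <- [08 24 ae a2 41 90 57]
D2: mem[0x02..0x06] <- [41 90 57 bd d6]
query mem[0x12]=0x41, mem[0x14]=0x57, mem[0x06]=0xd6, mem[0x03]=0x90, mem[0x04]=0x57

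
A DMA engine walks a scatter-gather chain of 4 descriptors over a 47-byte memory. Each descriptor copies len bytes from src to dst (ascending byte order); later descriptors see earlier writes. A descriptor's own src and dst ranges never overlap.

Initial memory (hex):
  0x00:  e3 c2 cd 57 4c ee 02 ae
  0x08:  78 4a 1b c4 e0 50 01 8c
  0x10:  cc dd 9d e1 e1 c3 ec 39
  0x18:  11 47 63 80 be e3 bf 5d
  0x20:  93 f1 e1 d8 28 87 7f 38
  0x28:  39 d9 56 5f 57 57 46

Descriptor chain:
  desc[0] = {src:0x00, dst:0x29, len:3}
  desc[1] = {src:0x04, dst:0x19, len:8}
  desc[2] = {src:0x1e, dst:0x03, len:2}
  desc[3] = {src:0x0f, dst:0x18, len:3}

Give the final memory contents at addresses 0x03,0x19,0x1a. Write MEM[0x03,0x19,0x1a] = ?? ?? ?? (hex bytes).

  after D0: wrote 3B at 0x29 = e3c2cd
  after D1: wrote 8B at 0x19 = 4cee02ae784a1bc4
  after D2: wrote 2B at 0x03 = 4a1b
  after D3: wrote 3B at 0x18 = 8cccdd
query mem[0x03]=0x4a, mem[0x19]=0xcc, mem[0x1a]=0xdd

MEM[0x03,0x19,0x1a] = 4a cc dd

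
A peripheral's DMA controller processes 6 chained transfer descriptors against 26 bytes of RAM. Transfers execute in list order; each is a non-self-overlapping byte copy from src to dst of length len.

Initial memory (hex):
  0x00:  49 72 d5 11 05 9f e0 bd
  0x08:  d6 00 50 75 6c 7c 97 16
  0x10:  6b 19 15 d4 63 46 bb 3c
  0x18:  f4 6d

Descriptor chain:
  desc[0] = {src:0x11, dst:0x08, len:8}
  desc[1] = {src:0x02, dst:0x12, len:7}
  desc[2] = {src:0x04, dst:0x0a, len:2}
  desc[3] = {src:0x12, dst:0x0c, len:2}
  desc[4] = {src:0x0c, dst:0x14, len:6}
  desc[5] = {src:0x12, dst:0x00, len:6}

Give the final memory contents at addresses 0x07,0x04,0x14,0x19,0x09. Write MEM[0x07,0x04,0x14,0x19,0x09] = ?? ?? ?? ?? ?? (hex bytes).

[0] 0x11->0x08 len=8 : 19 15 d4 63 46 bb 3c f4
[1] 0x02->0x12 len=7 : d5 11 05 9f e0 bd 19
[2] 0x04->0x0a len=2 : 05 9f
[3] 0x12->0x0c len=2 : d5 11
[4] 0x0c->0x14 len=6 : d5 11 3c f4 6b 19
[5] 0x12->0x00 len=6 : d5 11 d5 11 3c f4
query mem[0x07]=0xbd, mem[0x04]=0x3c, mem[0x14]=0xd5, mem[0x19]=0x19, mem[0x09]=0x15

MEM[0x07,0x04,0x14,0x19,0x09] = bd 3c d5 19 15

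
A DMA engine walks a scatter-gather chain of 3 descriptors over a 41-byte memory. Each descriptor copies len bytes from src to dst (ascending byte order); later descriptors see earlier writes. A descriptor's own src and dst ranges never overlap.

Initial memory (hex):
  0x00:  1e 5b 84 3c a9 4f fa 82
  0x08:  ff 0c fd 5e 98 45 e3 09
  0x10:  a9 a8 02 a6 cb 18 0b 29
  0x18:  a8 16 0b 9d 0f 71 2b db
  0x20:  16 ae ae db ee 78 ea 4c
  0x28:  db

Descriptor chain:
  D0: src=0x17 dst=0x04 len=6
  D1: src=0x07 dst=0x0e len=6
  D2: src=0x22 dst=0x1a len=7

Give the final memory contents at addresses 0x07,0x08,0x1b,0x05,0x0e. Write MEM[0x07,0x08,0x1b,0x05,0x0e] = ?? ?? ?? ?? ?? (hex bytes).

#0 dst[0x04+6] := {0x29,0xa8,0x16,0x0b,0x9d,0x0f}
#1 dst[0x0e+6] := {0x0b,0x9d,0x0f,0xfd,0x5e,0x98}
#2 dst[0x1a+7] := {0xae,0xdb,0xee,0x78,0xea,0x4c,0xdb}
query mem[0x07]=0x0b, mem[0x08]=0x9d, mem[0x1b]=0xdb, mem[0x05]=0xa8, mem[0x0e]=0x0b

MEM[0x07,0x08,0x1b,0x05,0x0e] = 0b 9d db a8 0b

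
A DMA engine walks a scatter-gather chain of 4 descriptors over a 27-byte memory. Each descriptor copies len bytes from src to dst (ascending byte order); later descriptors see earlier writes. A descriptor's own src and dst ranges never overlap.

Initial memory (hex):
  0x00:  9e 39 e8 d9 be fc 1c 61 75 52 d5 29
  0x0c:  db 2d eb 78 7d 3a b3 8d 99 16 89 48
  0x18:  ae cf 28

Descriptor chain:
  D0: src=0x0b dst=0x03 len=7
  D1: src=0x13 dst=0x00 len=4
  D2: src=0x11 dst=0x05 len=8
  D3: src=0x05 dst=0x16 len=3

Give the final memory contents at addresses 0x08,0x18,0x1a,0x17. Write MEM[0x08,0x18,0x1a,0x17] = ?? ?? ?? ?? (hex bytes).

D0: mem[0x03..0x09] <- [29 db 2d eb 78 7d 3a]
D1: mem[0x00..0x03] <- [8d 99 16 89]
D2: mem[0x05..0x0c] <- [3a b3 8d 99 16 89 48 ae]
D3: mem[0x16..0x18] <- [3a b3 8d]
query mem[0x08]=0x99, mem[0x18]=0x8d, mem[0x1a]=0x28, mem[0x17]=0xb3

MEM[0x08,0x18,0x1a,0x17] = 99 8d 28 b3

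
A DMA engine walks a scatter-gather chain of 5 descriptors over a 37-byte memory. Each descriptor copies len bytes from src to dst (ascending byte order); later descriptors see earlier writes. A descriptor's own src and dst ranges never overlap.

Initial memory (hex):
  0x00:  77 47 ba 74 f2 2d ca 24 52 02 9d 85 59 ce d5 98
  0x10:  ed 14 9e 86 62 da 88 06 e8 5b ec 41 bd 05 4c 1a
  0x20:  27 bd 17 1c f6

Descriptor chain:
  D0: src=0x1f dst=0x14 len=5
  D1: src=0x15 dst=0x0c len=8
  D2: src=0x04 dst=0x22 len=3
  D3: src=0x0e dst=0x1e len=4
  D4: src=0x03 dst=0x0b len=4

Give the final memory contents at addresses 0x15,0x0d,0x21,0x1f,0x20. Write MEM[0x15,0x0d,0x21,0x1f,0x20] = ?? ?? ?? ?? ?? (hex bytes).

MEM[0x15,0x0d,0x21,0x1f,0x20] = 27 2d ec 1c 5b

#0 dst[0x14+5] := {0x1a,0x27,0xbd,0x17,0x1c}
#1 dst[0x0c+8] := {0x27,0xbd,0x17,0x1c,0x5b,0xec,0x41,0xbd}
#2 dst[0x22+3] := {0xf2,0x2d,0xca}
#3 dst[0x1e+4] := {0x17,0x1c,0x5b,0xec}
#4 dst[0x0b+4] := {0x74,0xf2,0x2d,0xca}
query mem[0x15]=0x27, mem[0x0d]=0x2d, mem[0x21]=0xec, mem[0x1f]=0x1c, mem[0x20]=0x5b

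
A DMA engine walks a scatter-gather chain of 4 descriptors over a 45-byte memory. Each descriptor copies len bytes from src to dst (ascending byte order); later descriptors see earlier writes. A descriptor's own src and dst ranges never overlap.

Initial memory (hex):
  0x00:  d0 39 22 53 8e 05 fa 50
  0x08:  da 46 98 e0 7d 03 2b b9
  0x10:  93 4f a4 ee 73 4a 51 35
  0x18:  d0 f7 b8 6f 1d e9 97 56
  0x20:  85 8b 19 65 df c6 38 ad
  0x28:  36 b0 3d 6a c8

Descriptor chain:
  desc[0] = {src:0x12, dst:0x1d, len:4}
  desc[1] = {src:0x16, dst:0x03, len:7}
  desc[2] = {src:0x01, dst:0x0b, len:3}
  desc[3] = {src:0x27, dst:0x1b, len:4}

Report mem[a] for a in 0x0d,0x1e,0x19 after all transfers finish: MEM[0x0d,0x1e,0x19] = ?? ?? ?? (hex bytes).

  after D0: wrote 4B at 0x1d = a4ee734a
  after D1: wrote 7B at 0x03 = 5135d0f7b86f1d
  after D2: wrote 3B at 0x0b = 392251
  after D3: wrote 4B at 0x1b = ad36b03d
query mem[0x0d]=0x51, mem[0x1e]=0x3d, mem[0x19]=0xf7

MEM[0x0d,0x1e,0x19] = 51 3d f7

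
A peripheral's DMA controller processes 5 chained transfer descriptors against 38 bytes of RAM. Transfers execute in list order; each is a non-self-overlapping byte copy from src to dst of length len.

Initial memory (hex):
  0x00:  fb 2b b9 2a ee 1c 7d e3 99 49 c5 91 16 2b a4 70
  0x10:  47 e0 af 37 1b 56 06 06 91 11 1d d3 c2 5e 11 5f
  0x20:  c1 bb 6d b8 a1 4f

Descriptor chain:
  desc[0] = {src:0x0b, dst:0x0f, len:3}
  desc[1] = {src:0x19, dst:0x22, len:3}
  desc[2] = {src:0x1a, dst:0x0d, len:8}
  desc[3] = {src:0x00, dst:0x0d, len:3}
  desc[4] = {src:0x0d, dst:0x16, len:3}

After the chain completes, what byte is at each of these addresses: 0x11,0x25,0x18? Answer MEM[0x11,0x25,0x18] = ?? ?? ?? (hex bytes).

  after D0: wrote 3B at 0x0f = 91162b
  after D1: wrote 3B at 0x22 = 111dd3
  after D2: wrote 8B at 0x0d = 1dd3c25e115fc1bb
  after D3: wrote 3B at 0x0d = fb2bb9
  after D4: wrote 3B at 0x16 = fb2bb9
query mem[0x11]=0x11, mem[0x25]=0x4f, mem[0x18]=0xb9

MEM[0x11,0x25,0x18] = 11 4f b9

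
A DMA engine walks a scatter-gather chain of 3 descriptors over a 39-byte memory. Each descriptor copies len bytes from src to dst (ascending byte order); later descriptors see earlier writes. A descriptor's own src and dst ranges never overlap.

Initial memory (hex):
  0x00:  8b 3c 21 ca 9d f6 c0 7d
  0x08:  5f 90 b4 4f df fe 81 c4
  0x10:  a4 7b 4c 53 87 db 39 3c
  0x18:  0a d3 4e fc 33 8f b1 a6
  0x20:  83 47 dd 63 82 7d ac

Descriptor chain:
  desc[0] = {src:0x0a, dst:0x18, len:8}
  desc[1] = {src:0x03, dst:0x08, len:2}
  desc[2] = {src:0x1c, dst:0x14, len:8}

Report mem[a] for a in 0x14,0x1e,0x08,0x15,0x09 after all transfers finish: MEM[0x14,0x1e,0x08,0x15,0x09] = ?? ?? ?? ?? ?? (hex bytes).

  after D0: wrote 8B at 0x18 = b44fdffe81c4a47b
  after D1: wrote 2B at 0x08 = ca9d
  after D2: wrote 8B at 0x14 = 81c4a47b8347dd63
query mem[0x14]=0x81, mem[0x1e]=0xa4, mem[0x08]=0xca, mem[0x15]=0xc4, mem[0x09]=0x9d

MEM[0x14,0x1e,0x08,0x15,0x09] = 81 a4 ca c4 9d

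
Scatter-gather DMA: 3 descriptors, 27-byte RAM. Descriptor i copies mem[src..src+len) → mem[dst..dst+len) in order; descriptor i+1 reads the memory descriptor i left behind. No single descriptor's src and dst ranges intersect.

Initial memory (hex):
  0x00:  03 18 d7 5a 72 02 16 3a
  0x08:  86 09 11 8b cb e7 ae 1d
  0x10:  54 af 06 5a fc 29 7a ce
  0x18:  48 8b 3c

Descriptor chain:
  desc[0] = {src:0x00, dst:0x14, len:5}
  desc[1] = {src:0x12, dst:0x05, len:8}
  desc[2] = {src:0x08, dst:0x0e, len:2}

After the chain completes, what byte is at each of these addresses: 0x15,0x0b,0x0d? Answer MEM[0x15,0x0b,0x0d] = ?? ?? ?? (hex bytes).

MEM[0x15,0x0b,0x0d] = 18 72 e7

D0: mem[0x14..0x18] <- [03 18 d7 5a 72]
D1: mem[0x05..0x0c] <- [06 5a 03 18 d7 5a 72 8b]
D2: mem[0x0e..0x0f] <- [18 d7]
query mem[0x15]=0x18, mem[0x0b]=0x72, mem[0x0d]=0xe7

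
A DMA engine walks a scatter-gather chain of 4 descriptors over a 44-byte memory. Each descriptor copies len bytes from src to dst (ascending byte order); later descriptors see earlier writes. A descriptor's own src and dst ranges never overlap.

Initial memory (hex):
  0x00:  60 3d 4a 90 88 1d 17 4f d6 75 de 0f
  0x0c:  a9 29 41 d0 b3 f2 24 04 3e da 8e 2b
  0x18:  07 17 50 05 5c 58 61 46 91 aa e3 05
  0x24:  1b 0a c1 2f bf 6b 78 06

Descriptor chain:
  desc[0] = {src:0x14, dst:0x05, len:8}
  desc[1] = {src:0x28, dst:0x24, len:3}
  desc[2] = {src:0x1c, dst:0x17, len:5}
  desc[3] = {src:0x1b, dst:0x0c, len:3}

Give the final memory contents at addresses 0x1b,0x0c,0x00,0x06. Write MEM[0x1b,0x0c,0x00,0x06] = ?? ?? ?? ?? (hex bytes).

[0] 0x14->0x05 len=8 : 3e da 8e 2b 07 17 50 05
[1] 0x28->0x24 len=3 : bf 6b 78
[2] 0x1c->0x17 len=5 : 5c 58 61 46 91
[3] 0x1b->0x0c len=3 : 91 5c 58
query mem[0x1b]=0x91, mem[0x0c]=0x91, mem[0x00]=0x60, mem[0x06]=0xda

MEM[0x1b,0x0c,0x00,0x06] = 91 91 60 da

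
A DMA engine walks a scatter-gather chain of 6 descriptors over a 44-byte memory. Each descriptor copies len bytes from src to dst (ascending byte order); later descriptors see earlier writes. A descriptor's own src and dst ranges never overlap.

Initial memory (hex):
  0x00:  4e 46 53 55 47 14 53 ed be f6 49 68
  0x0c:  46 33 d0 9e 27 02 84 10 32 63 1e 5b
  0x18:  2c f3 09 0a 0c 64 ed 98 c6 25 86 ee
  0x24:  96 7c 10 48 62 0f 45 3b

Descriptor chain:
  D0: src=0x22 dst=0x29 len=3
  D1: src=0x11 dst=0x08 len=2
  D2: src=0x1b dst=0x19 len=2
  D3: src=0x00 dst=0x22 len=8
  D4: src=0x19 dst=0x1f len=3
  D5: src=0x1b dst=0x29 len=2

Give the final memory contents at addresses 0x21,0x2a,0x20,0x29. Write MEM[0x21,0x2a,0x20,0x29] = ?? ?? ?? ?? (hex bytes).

#0 dst[0x29+3] := {0x86,0xee,0x96}
#1 dst[0x08+2] := {0x02,0x84}
#2 dst[0x19+2] := {0x0a,0x0c}
#3 dst[0x22+8] := {0x4e,0x46,0x53,0x55,0x47,0x14,0x53,0xed}
#4 dst[0x1f+3] := {0x0a,0x0c,0x0a}
#5 dst[0x29+2] := {0x0a,0x0c}
query mem[0x21]=0x0a, mem[0x2a]=0x0c, mem[0x20]=0x0c, mem[0x29]=0x0a

MEM[0x21,0x2a,0x20,0x29] = 0a 0c 0c 0a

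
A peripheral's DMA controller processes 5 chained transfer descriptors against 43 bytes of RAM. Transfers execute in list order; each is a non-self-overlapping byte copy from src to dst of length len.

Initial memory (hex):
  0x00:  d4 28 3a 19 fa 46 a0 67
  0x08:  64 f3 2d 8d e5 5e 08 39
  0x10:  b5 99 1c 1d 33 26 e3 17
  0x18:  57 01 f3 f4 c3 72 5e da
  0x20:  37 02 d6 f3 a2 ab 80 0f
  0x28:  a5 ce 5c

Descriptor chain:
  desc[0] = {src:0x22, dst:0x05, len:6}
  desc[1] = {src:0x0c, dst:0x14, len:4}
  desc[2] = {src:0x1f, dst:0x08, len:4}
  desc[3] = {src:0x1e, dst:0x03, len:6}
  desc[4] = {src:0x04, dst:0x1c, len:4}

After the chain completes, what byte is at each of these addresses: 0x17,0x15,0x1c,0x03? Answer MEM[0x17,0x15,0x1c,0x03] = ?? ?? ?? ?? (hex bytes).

[0] 0x22->0x05 len=6 : d6 f3 a2 ab 80 0f
[1] 0x0c->0x14 len=4 : e5 5e 08 39
[2] 0x1f->0x08 len=4 : da 37 02 d6
[3] 0x1e->0x03 len=6 : 5e da 37 02 d6 f3
[4] 0x04->0x1c len=4 : da 37 02 d6
query mem[0x17]=0x39, mem[0x15]=0x5e, mem[0x1c]=0xda, mem[0x03]=0x5e

MEM[0x17,0x15,0x1c,0x03] = 39 5e da 5e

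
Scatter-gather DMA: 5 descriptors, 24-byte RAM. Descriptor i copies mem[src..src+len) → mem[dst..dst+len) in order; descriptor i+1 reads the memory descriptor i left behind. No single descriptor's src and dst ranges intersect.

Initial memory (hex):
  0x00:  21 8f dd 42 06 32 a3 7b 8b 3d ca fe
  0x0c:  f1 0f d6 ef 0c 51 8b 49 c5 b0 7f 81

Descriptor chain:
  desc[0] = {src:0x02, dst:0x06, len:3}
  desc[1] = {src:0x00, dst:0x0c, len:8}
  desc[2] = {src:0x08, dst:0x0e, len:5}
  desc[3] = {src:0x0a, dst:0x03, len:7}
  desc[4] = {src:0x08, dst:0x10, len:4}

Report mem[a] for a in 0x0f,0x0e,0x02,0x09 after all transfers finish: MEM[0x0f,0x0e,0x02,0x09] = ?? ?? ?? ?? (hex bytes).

D0: mem[0x06..0x08] <- [dd 42 06]
D1: mem[0x0c..0x13] <- [21 8f dd 42 06 32 dd 42]
D2: mem[0x0e..0x12] <- [06 3d ca fe 21]
D3: mem[0x03..0x09] <- [ca fe 21 8f 06 3d ca]
D4: mem[0x10..0x13] <- [3d ca ca fe]
query mem[0x0f]=0x3d, mem[0x0e]=0x06, mem[0x02]=0xdd, mem[0x09]=0xca

MEM[0x0f,0x0e,0x02,0x09] = 3d 06 dd ca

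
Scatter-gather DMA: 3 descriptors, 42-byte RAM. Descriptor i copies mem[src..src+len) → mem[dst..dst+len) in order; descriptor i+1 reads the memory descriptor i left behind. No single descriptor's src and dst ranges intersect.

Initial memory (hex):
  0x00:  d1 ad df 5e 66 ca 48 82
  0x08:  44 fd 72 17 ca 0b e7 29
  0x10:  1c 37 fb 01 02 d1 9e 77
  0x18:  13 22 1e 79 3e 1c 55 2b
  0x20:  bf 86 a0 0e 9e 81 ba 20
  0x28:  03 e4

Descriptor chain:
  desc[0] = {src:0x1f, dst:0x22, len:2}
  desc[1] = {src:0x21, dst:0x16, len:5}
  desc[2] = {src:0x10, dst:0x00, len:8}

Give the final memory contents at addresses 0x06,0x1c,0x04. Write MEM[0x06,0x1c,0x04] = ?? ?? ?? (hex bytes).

MEM[0x06,0x1c,0x04] = 86 3e 02

D0: mem[0x22..0x23] <- [2b bf]
D1: mem[0x16..0x1a] <- [86 2b bf 9e 81]
D2: mem[0x00..0x07] <- [1c 37 fb 01 02 d1 86 2b]
query mem[0x06]=0x86, mem[0x1c]=0x3e, mem[0x04]=0x02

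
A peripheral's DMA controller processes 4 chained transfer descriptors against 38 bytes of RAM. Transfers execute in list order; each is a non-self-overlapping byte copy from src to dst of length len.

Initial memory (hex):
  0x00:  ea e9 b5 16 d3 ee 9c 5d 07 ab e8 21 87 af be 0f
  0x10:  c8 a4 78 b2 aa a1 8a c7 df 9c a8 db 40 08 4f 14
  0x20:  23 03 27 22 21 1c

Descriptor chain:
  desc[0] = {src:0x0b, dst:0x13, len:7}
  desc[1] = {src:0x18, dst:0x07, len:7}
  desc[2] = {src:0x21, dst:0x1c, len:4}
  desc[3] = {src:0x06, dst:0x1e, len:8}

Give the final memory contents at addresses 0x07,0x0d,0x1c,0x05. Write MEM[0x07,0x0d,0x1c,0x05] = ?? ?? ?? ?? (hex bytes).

MEM[0x07,0x0d,0x1c,0x05] = c8 4f 03 ee

D0: mem[0x13..0x19] <- [21 87 af be 0f c8 a4]
D1: mem[0x07..0x0d] <- [c8 a4 a8 db 40 08 4f]
D2: mem[0x1c..0x1f] <- [03 27 22 21]
D3: mem[0x1e..0x25] <- [9c c8 a4 a8 db 40 08 4f]
query mem[0x07]=0xc8, mem[0x0d]=0x4f, mem[0x1c]=0x03, mem[0x05]=0xee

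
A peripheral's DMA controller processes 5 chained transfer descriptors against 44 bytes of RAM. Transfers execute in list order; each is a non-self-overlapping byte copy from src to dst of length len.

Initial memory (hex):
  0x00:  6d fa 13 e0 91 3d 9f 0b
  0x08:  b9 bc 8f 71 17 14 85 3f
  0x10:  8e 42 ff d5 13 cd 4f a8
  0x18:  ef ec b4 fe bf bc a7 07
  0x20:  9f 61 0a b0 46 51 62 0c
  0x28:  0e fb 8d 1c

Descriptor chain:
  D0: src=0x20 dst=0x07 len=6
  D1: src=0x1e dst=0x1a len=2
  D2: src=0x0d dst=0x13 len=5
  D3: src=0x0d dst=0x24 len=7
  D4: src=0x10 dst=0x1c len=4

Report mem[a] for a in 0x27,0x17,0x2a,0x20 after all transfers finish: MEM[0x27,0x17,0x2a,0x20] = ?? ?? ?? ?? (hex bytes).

D0: mem[0x07..0x0c] <- [9f 61 0a b0 46 51]
D1: mem[0x1a..0x1b] <- [a7 07]
D2: mem[0x13..0x17] <- [14 85 3f 8e 42]
D3: mem[0x24..0x2a] <- [14 85 3f 8e 42 ff 14]
D4: mem[0x1c..0x1f] <- [8e 42 ff 14]
query mem[0x27]=0x8e, mem[0x17]=0x42, mem[0x2a]=0x14, mem[0x20]=0x9f

MEM[0x27,0x17,0x2a,0x20] = 8e 42 14 9f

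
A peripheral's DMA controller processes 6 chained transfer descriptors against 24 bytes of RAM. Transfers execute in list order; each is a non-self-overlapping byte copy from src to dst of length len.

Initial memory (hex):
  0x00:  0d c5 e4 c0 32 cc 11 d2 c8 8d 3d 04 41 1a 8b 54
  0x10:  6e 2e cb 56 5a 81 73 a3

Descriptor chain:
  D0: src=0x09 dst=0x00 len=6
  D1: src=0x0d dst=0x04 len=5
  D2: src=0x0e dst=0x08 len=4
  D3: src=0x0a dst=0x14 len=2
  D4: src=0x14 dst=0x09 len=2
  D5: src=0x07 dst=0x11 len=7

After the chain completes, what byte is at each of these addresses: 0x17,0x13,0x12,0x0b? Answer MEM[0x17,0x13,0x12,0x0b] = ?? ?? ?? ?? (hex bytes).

MEM[0x17,0x13,0x12,0x0b] = 1a 6e 8b 2e

[0] 0x09->0x00 len=6 : 8d 3d 04 41 1a 8b
[1] 0x0d->0x04 len=5 : 1a 8b 54 6e 2e
[2] 0x0e->0x08 len=4 : 8b 54 6e 2e
[3] 0x0a->0x14 len=2 : 6e 2e
[4] 0x14->0x09 len=2 : 6e 2e
[5] 0x07->0x11 len=7 : 6e 8b 6e 2e 2e 41 1a
query mem[0x17]=0x1a, mem[0x13]=0x6e, mem[0x12]=0x8b, mem[0x0b]=0x2e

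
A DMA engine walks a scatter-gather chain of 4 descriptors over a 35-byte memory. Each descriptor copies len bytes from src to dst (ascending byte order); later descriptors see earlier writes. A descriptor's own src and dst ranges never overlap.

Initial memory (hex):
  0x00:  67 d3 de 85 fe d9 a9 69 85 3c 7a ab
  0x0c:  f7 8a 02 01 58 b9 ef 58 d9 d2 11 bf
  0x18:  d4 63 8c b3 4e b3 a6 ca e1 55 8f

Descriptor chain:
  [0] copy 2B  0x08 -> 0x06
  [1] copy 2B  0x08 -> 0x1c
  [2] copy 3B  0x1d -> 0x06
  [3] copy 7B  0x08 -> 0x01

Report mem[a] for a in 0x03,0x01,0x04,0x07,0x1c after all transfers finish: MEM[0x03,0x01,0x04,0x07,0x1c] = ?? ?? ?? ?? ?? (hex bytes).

D0: mem[0x06..0x07] <- [85 3c]
D1: mem[0x1c..0x1d] <- [85 3c]
D2: mem[0x06..0x08] <- [3c a6 ca]
D3: mem[0x01..0x07] <- [ca 3c 7a ab f7 8a 02]
query mem[0x03]=0x7a, mem[0x01]=0xca, mem[0x04]=0xab, mem[0x07]=0x02, mem[0x1c]=0x85

MEM[0x03,0x01,0x04,0x07,0x1c] = 7a ca ab 02 85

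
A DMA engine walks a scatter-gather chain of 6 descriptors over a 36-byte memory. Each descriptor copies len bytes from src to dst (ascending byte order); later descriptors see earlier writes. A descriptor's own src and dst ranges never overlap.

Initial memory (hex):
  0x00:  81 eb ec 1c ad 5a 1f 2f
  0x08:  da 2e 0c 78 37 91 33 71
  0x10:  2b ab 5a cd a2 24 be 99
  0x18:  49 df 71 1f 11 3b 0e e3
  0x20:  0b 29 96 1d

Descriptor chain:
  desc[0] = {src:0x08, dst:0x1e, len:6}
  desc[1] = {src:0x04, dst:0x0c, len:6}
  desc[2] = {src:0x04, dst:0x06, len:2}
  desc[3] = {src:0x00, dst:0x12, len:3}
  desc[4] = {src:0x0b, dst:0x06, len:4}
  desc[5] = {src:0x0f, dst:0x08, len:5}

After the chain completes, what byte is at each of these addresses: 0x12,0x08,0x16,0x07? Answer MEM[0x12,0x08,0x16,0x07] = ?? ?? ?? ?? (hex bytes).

#0 dst[0x1e+6] := {0xda,0x2e,0x0c,0x78,0x37,0x91}
#1 dst[0x0c+6] := {0xad,0x5a,0x1f,0x2f,0xda,0x2e}
#2 dst[0x06+2] := {0xad,0x5a}
#3 dst[0x12+3] := {0x81,0xeb,0xec}
#4 dst[0x06+4] := {0x78,0xad,0x5a,0x1f}
#5 dst[0x08+5] := {0x2f,0xda,0x2e,0x81,0xeb}
query mem[0x12]=0x81, mem[0x08]=0x2f, mem[0x16]=0xbe, mem[0x07]=0xad

MEM[0x12,0x08,0x16,0x07] = 81 2f be ad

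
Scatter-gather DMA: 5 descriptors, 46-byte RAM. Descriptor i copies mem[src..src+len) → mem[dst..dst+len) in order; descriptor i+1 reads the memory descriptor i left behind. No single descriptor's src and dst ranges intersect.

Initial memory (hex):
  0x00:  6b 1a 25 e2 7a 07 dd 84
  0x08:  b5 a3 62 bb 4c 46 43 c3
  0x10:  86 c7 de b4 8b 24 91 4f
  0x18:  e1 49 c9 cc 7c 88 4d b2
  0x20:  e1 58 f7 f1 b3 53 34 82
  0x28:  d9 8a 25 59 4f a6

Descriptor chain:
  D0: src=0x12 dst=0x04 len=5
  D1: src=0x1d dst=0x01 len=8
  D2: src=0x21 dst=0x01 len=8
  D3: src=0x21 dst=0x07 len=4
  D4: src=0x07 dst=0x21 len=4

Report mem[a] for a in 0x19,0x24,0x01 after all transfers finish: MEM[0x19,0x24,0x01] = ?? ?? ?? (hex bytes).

MEM[0x19,0x24,0x01] = 49 b3 58

[0] 0x12->0x04 len=5 : de b4 8b 24 91
[1] 0x1d->0x01 len=8 : 88 4d b2 e1 58 f7 f1 b3
[2] 0x21->0x01 len=8 : 58 f7 f1 b3 53 34 82 d9
[3] 0x21->0x07 len=4 : 58 f7 f1 b3
[4] 0x07->0x21 len=4 : 58 f7 f1 b3
query mem[0x19]=0x49, mem[0x24]=0xb3, mem[0x01]=0x58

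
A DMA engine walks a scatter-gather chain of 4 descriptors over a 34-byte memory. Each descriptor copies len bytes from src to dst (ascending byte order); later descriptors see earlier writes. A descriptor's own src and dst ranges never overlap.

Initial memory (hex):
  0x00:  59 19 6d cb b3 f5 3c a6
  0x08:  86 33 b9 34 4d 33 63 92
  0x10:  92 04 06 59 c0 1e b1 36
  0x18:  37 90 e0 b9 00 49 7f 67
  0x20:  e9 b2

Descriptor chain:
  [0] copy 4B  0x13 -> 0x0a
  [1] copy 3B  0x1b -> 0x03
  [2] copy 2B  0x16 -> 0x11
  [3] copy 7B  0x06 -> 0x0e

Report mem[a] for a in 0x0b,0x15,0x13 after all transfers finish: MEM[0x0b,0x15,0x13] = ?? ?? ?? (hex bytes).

MEM[0x0b,0x15,0x13] = c0 1e c0

  after D0: wrote 4B at 0x0a = 59c01eb1
  after D1: wrote 3B at 0x03 = b90049
  after D2: wrote 2B at 0x11 = b136
  after D3: wrote 7B at 0x0e = 3ca6863359c01e
query mem[0x0b]=0xc0, mem[0x15]=0x1e, mem[0x13]=0xc0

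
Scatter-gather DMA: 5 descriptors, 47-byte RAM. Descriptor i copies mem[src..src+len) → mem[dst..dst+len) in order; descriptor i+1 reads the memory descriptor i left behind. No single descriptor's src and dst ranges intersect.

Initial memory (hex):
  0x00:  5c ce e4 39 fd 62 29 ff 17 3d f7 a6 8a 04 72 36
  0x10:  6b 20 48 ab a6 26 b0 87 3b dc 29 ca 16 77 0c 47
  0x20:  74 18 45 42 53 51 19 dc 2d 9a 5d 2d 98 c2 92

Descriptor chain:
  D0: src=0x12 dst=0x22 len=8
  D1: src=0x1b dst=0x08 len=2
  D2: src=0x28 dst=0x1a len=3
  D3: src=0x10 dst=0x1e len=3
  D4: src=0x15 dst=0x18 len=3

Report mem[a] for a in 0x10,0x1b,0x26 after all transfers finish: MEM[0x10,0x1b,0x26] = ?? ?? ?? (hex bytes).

#0 dst[0x22+8] := {0x48,0xab,0xa6,0x26,0xb0,0x87,0x3b,0xdc}
#1 dst[0x08+2] := {0xca,0x16}
#2 dst[0x1a+3] := {0x3b,0xdc,0x5d}
#3 dst[0x1e+3] := {0x6b,0x20,0x48}
#4 dst[0x18+3] := {0x26,0xb0,0x87}
query mem[0x10]=0x6b, mem[0x1b]=0xdc, mem[0x26]=0xb0

MEM[0x10,0x1b,0x26] = 6b dc b0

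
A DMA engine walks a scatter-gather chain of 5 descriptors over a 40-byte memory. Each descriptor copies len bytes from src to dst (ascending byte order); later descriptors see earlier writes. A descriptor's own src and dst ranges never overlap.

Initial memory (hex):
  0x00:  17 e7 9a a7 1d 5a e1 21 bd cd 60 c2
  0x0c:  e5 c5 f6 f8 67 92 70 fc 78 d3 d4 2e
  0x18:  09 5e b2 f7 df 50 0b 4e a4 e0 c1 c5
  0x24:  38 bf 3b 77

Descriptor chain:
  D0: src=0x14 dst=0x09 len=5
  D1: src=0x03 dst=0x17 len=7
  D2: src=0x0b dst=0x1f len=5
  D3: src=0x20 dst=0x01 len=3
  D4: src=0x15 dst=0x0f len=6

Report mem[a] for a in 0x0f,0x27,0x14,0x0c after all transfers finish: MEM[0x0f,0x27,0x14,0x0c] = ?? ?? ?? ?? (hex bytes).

D0: mem[0x09..0x0d] <- [78 d3 d4 2e 09]
D1: mem[0x17..0x1d] <- [a7 1d 5a e1 21 bd 78]
D2: mem[0x1f..0x23] <- [d4 2e 09 f6 f8]
D3: mem[0x01..0x03] <- [2e 09 f6]
D4: mem[0x0f..0x14] <- [d3 d4 a7 1d 5a e1]
query mem[0x0f]=0xd3, mem[0x27]=0x77, mem[0x14]=0xe1, mem[0x0c]=0x2e

MEM[0x0f,0x27,0x14,0x0c] = d3 77 e1 2e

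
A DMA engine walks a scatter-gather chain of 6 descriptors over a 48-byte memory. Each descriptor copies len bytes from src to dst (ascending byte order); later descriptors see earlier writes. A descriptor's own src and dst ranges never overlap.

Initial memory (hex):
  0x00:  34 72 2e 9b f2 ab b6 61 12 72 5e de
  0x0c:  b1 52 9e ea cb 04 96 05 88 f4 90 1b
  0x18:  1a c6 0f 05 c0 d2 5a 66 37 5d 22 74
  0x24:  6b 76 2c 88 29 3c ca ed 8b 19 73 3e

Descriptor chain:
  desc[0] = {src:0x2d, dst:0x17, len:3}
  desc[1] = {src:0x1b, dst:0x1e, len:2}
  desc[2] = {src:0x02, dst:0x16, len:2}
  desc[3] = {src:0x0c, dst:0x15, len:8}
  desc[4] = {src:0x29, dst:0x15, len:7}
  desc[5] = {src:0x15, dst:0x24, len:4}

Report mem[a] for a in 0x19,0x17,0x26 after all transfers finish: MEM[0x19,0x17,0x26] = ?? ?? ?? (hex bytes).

  after D0: wrote 3B at 0x17 = 19733e
  after D1: wrote 2B at 0x1e = 05c0
  after D2: wrote 2B at 0x16 = 2e9b
  after D3: wrote 8B at 0x15 = b1529eeacb049605
  after D4: wrote 7B at 0x15 = 3ccaed8b19733e
  after D5: wrote 4B at 0x24 = 3ccaed8b
query mem[0x19]=0x19, mem[0x17]=0xed, mem[0x26]=0xed

MEM[0x19,0x17,0x26] = 19 ed ed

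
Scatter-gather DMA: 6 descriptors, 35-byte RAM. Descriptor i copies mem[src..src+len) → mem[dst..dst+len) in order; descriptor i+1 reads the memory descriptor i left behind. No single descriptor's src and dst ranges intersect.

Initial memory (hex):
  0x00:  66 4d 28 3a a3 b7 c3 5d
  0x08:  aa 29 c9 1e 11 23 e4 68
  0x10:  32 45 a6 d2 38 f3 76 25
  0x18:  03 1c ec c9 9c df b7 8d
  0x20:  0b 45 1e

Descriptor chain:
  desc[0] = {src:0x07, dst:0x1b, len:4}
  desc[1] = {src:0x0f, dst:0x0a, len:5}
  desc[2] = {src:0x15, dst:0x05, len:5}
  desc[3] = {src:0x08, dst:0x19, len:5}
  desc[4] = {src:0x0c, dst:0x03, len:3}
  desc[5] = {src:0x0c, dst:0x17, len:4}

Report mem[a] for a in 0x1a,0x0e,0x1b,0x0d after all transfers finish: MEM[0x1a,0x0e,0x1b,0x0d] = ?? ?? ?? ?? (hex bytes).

MEM[0x1a,0x0e,0x1b,0x0d] = 68 d2 68 a6

  after D0: wrote 4B at 0x1b = 5daa29c9
  after D1: wrote 5B at 0x0a = 683245a6d2
  after D2: wrote 5B at 0x05 = f37625031c
  after D3: wrote 5B at 0x19 = 031c683245
  after D4: wrote 3B at 0x03 = 45a6d2
  after D5: wrote 4B at 0x17 = 45a6d268
query mem[0x1a]=0x68, mem[0x0e]=0xd2, mem[0x1b]=0x68, mem[0x0d]=0xa6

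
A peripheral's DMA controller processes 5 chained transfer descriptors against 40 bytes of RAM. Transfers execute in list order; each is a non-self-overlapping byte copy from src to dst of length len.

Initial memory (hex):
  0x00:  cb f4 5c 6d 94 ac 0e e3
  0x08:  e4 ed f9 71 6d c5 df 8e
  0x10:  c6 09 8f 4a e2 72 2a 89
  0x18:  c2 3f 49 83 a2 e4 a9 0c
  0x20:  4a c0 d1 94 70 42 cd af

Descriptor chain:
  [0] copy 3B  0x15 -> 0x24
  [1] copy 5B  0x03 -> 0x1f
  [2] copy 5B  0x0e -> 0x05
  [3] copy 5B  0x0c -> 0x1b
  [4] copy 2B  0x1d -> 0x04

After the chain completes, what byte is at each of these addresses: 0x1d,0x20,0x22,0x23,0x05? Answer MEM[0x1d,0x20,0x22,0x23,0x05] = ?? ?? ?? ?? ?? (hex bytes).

D0: mem[0x24..0x26] <- [72 2a 89]
D1: mem[0x1f..0x23] <- [6d 94 ac 0e e3]
D2: mem[0x05..0x09] <- [df 8e c6 09 8f]
D3: mem[0x1b..0x1f] <- [6d c5 df 8e c6]
D4: mem[0x04..0x05] <- [df 8e]
query mem[0x1d]=0xdf, mem[0x20]=0x94, mem[0x22]=0x0e, mem[0x23]=0xe3, mem[0x05]=0x8e

MEM[0x1d,0x20,0x22,0x23,0x05] = df 94 0e e3 8e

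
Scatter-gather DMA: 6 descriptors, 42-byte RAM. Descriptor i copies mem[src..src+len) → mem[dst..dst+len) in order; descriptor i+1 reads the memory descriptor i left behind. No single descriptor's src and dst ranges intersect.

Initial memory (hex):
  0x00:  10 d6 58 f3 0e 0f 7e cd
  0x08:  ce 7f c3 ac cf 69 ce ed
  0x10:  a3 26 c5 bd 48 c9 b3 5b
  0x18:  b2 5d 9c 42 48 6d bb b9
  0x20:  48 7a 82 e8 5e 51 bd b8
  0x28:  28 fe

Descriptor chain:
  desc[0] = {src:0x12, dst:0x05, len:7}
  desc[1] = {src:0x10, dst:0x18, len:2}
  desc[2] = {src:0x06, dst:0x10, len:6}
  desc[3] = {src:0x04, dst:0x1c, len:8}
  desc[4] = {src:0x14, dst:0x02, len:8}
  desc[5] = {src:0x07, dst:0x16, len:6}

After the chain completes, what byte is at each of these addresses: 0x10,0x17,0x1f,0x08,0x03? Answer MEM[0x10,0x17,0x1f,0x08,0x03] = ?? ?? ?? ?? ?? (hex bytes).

[0] 0x12->0x05 len=7 : c5 bd 48 c9 b3 5b b2
[1] 0x10->0x18 len=2 : a3 26
[2] 0x06->0x10 len=6 : bd 48 c9 b3 5b b2
[3] 0x04->0x1c len=8 : 0e c5 bd 48 c9 b3 5b b2
[4] 0x14->0x02 len=8 : 5b b2 b3 5b a3 26 9c 42
[5] 0x07->0x16 len=6 : 26 9c 42 5b b2 cf
query mem[0x10]=0xbd, mem[0x17]=0x9c, mem[0x1f]=0x48, mem[0x08]=0x9c, mem[0x03]=0xb2

MEM[0x10,0x17,0x1f,0x08,0x03] = bd 9c 48 9c b2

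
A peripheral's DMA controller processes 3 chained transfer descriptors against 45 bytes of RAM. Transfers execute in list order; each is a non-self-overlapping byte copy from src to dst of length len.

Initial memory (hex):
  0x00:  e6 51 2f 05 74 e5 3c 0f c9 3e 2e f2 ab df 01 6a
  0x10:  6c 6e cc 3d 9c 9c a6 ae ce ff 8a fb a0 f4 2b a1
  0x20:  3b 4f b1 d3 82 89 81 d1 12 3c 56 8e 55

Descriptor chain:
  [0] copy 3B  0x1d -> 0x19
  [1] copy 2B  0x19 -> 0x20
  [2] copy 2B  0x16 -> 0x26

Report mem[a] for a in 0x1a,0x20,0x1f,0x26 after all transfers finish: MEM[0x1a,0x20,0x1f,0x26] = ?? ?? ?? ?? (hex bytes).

  after D0: wrote 3B at 0x19 = f42ba1
  after D1: wrote 2B at 0x20 = f42b
  after D2: wrote 2B at 0x26 = a6ae
query mem[0x1a]=0x2b, mem[0x20]=0xf4, mem[0x1f]=0xa1, mem[0x26]=0xa6

MEM[0x1a,0x20,0x1f,0x26] = 2b f4 a1 a6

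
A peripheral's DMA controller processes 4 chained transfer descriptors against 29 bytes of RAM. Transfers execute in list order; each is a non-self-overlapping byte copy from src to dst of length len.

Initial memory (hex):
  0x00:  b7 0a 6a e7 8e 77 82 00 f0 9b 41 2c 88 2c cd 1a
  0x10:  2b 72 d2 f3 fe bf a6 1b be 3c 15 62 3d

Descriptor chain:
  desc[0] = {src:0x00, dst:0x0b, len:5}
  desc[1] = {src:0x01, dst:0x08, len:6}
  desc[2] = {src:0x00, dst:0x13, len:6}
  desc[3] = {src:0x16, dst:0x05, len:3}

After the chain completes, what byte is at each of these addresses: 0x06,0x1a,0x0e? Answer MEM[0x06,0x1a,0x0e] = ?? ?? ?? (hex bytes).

MEM[0x06,0x1a,0x0e] = 8e 15 e7

  after D0: wrote 5B at 0x0b = b70a6ae78e
  after D1: wrote 6B at 0x08 = 0a6ae78e7782
  after D2: wrote 6B at 0x13 = b70a6ae78e77
  after D3: wrote 3B at 0x05 = e78e77
query mem[0x06]=0x8e, mem[0x1a]=0x15, mem[0x0e]=0xe7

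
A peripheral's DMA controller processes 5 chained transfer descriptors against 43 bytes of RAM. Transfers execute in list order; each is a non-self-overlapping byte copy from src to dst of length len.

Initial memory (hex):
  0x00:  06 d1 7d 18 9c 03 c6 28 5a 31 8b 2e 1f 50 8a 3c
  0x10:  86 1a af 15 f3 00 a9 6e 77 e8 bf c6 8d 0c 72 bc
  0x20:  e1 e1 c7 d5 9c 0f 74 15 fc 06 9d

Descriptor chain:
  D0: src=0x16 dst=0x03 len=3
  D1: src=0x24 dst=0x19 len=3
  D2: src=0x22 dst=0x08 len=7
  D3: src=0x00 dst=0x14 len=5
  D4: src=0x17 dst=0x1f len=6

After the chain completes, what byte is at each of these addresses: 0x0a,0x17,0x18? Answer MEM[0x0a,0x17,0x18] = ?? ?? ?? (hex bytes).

#0 dst[0x03+3] := {0xa9,0x6e,0x77}
#1 dst[0x19+3] := {0x9c,0x0f,0x74}
#2 dst[0x08+7] := {0xc7,0xd5,0x9c,0x0f,0x74,0x15,0xfc}
#3 dst[0x14+5] := {0x06,0xd1,0x7d,0xa9,0x6e}
#4 dst[0x1f+6] := {0xa9,0x6e,0x9c,0x0f,0x74,0x8d}
query mem[0x0a]=0x9c, mem[0x17]=0xa9, mem[0x18]=0x6e

MEM[0x0a,0x17,0x18] = 9c a9 6e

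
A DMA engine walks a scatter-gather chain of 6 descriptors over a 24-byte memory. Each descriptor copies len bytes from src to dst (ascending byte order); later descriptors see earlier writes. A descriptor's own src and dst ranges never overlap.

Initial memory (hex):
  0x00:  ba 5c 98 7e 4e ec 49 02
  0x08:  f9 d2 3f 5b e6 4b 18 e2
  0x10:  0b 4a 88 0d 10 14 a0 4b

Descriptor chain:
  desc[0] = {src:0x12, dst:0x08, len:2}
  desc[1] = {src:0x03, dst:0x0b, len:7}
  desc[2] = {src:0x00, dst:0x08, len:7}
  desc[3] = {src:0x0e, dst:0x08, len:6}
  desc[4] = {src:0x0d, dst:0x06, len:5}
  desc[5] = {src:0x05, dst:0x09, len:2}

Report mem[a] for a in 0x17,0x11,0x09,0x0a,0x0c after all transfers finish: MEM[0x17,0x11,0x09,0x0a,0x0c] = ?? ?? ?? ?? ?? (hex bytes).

[0] 0x12->0x08 len=2 : 88 0d
[1] 0x03->0x0b len=7 : 7e 4e ec 49 02 88 0d
[2] 0x00->0x08 len=7 : ba 5c 98 7e 4e ec 49
[3] 0x0e->0x08 len=6 : 49 02 88 0d 88 0d
[4] 0x0d->0x06 len=5 : 0d 49 02 88 0d
[5] 0x05->0x09 len=2 : ec 0d
query mem[0x17]=0x4b, mem[0x11]=0x0d, mem[0x09]=0xec, mem[0x0a]=0x0d, mem[0x0c]=0x88

MEM[0x17,0x11,0x09,0x0a,0x0c] = 4b 0d ec 0d 88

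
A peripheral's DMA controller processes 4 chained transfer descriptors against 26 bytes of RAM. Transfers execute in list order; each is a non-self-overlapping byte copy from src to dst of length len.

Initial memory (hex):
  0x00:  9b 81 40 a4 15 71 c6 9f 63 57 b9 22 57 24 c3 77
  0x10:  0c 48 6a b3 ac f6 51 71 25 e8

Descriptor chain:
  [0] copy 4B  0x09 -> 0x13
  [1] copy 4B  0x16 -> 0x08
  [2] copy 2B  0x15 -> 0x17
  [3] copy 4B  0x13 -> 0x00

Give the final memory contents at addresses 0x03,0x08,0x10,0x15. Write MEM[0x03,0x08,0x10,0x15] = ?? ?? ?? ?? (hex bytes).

D0: mem[0x13..0x16] <- [57 b9 22 57]
D1: mem[0x08..0x0b] <- [57 71 25 e8]
D2: mem[0x17..0x18] <- [22 57]
D3: mem[0x00..0x03] <- [57 b9 22 57]
query mem[0x03]=0x57, mem[0x08]=0x57, mem[0x10]=0x0c, mem[0x15]=0x22

MEM[0x03,0x08,0x10,0x15] = 57 57 0c 22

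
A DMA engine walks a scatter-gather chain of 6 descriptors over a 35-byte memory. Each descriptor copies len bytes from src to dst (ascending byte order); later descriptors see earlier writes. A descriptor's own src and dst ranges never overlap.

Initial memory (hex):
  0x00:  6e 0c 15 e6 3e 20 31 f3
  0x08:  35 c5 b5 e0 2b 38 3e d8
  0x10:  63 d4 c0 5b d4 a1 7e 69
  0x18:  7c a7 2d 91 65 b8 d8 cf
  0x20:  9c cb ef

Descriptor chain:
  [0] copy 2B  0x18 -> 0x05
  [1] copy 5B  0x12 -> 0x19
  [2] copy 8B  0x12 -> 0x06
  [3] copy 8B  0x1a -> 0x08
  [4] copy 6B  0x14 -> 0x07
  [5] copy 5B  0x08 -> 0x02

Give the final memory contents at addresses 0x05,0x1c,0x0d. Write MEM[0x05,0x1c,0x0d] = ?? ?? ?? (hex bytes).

#0 dst[0x05+2] := {0x7c,0xa7}
#1 dst[0x19+5] := {0xc0,0x5b,0xd4,0xa1,0x7e}
#2 dst[0x06+8] := {0xc0,0x5b,0xd4,0xa1,0x7e,0x69,0x7c,0xc0}
#3 dst[0x08+8] := {0x5b,0xd4,0xa1,0x7e,0xd8,0xcf,0x9c,0xcb}
#4 dst[0x07+6] := {0xd4,0xa1,0x7e,0x69,0x7c,0xc0}
#5 dst[0x02+5] := {0xa1,0x7e,0x69,0x7c,0xc0}
query mem[0x05]=0x7c, mem[0x1c]=0xa1, mem[0x0d]=0xcf

MEM[0x05,0x1c,0x0d] = 7c a1 cf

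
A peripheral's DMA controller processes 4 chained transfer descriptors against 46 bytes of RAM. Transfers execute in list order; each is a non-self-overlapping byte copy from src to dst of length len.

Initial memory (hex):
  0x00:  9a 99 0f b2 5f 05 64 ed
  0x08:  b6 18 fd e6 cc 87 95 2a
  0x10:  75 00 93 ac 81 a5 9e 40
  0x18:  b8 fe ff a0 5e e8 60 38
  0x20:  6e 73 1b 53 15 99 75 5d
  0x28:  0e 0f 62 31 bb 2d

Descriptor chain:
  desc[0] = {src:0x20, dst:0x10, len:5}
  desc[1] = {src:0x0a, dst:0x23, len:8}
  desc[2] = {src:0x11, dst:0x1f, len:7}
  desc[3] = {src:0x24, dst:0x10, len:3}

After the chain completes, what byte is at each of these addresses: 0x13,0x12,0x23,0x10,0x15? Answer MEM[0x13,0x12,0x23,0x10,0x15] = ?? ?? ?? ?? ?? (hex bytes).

#0 dst[0x10+5] := {0x6e,0x73,0x1b,0x53,0x15}
#1 dst[0x23+8] := {0xfd,0xe6,0xcc,0x87,0x95,0x2a,0x6e,0x73}
#2 dst[0x1f+7] := {0x73,0x1b,0x53,0x15,0xa5,0x9e,0x40}
#3 dst[0x10+3] := {0x9e,0x40,0x87}
query mem[0x13]=0x53, mem[0x12]=0x87, mem[0x23]=0xa5, mem[0x10]=0x9e, mem[0x15]=0xa5

MEM[0x13,0x12,0x23,0x10,0x15] = 53 87 a5 9e a5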